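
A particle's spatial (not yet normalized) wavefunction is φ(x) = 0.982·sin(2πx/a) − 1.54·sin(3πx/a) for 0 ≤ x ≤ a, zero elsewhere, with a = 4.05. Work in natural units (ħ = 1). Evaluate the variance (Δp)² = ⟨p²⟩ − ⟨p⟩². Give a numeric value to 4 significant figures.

Compute ⟨p⟩ and ⟨p²⟩ separately; (Δp)² = ⟨p²⟩ − ⟨p⟩².
d²/dx² sin(jπx/a) = −(jπ/a)²·sin(jπx/a); on 0 ≤ x ≤ a, ∫sin²(jπx/a) dx = a/2 and ∫sin(jπx/a)·sin(lπx/a) dx = 0 for j ≠ l, so only diagonal terms survive in ∫|φ|² and ∫φ·φ″; ∫φ·φ′ dx = [φ²/2] between the walls = 0.
Normalization: ∫|φ|² dx = 6.7552.
⟨p⟩ = 0.0000 and ⟨p²⟩ = 4.5457.
(Δp)² = 4.5457 − (0.0000)² = 4.5457.

4.546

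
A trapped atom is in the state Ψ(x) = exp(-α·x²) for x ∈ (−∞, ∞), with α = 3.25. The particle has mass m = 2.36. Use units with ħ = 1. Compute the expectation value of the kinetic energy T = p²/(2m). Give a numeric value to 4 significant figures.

0.6886

T = −(ħ²/2m) d²/dx², so ⟨T⟩ = −(ħ²/2m) ∫ Ψ*·Ψ'' dx / ∫|Ψ|² dx; with m = 2.36.
Gaussian moments: ∫x^(2j)·e^(−2αx²) dx = (2j−1)!!/(4α)^j · √(π/(2α)), odd powers integrate to 0; here √(π/(2α)) = 0.69521. Derivatives: d/dx e^(−αx²) = −2αx·e^(−αx²), d²/dx² e^(−αx²) = (4α²x² − 2α)·e^(−αx²).
State is unnormalized: ∫|Ψ|² dx = 0.69521, and ∫Ψ*·(−ħ²/2m · Ψ'') dx = 0.47870, so ⟨T⟩ = 0.47870 / 0.69521.
⟨T⟩ = 0.68856.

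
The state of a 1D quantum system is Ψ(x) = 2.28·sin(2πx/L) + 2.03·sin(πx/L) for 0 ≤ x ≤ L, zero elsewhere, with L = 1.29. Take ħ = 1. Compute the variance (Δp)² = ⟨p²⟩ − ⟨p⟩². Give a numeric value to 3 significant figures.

15.9

Compute ⟨p⟩ and ⟨p²⟩ separately; (Δp)² = ⟨p²⟩ − ⟨p⟩².
d²/dx² sin(jπx/L) = −(jπ/L)²·sin(jπx/L); on 0 ≤ x ≤ L, ∫sin²(jπx/L) dx = L/2 and ∫sin(jπx/L)·sin(lπx/L) dx = 0 for j ≠ l, so only diagonal terms survive in ∫|Ψ|² and ∫Ψ·Ψ″; ∫Ψ·Ψ′ dx = [Ψ²/2] between the walls = 0.
Normalization: ∫|Ψ|² dx = 6.0109.
⟨p⟩ = 0.0000 and ⟨p²⟩ = 15.856.
(Δp)² = 15.856 − (0.0000)² = 15.856.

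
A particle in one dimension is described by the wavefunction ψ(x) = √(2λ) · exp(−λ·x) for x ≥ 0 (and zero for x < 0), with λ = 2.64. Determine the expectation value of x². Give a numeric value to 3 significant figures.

0.0717

⟨x²⟩ = ∫ x²·|ψ|² dx (integrals over the domain).
Every integrand reduces to terms xʲ·e^(−2λx) on [0, ∞); use ∫₀^∞ xʲ·e^(−2λx) dx = j!/(2λ)^(j+1).
⟨x²⟩ = 0.071740.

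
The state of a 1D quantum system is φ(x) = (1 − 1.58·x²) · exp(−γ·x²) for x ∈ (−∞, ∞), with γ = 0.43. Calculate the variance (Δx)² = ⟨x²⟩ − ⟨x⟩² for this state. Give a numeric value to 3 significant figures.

2.80

Compute ⟨x⟩ and ⟨x²⟩ separately, then (Δx)² = ⟨x²⟩ − ⟨x⟩².
Expand each integrand as polynomial × e^(−2γx²) and use ∫x^(2j)·e^(−2γx²) dx = (2j−1)!!/(4γ)^j · √(π/(2γ)), odd powers → 0; here √(π/(2γ)) = 1.9113.
Normalization: ∫|φ|² dx = 3.2383.
⟨x⟩ = 0.0000 and ⟨x²⟩ = 2.7953.
(Δx)² = 2.7953 − (0.0000)² = 2.7953.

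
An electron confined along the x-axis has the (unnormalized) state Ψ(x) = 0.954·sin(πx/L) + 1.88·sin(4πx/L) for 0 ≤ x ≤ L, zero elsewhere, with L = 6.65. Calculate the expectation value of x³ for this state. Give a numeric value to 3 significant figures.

63.0

⟨x³⟩ = ∫ x³·|Ψ|² dx / ∫|Ψ|² dx (integrals over the domain).
On 0 ≤ x ≤ L (j ≠ l): ∫sin²(jπx/L) dx = L/2, ∫sin(jπx/L)·sin(lπx/L) dx = 0; diagonal moments ∫x·sin²(jπx/L) dx = L²/4, ∫x²·sin²(jπx/L) dx = L³·(1/6 − 1/(4j²π²)); cross terms ∫x·sin(jπx/L)·sin(lπx/L) dx = 0 for j + l even and −4jlL²/(π²(j² − l²)²) for j + l odd, ∫x²·sin(jπx/L)·sin(lπx/L) dx = (−1)^(j+l)·4jlL³/(π²(j² − l²)²); higher powers the same way via product-to-sum and parts.
State is unnormalized: ∫|Ψ|² dx = 14.778, and ∫Ψ*·x³·Ψ dx = 931.27, so ⟨x³⟩ = 931.27 / 14.778.
⟨x³⟩ = 63.017.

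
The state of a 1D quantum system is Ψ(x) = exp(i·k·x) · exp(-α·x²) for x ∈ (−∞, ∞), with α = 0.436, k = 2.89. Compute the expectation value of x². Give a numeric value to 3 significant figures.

⟨x²⟩ = ∫ x²·|Ψ|² dx / ∫|Ψ|² dx (integrals over the domain).
Gaussian moments: ∫x^(2j)·e^(−2αx²) dx = (2j−1)!!/(4α)^j · √(π/(2α)), odd powers integrate to 0; here √(π/(2α)) = 1.8981.
State is unnormalized: ∫|Ψ|² dx = 1.8981, and ∫Ψ*·x²·Ψ dx = 1.0884, so ⟨x²⟩ = 1.0884 / 1.8981.
⟨x²⟩ = 0.57339.

0.573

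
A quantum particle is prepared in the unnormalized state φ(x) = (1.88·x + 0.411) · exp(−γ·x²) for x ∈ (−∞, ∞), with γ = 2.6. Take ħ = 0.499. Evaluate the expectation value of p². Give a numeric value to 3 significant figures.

1.51

p² φ = −ħ² d²φ/dx²; ⟨p²⟩ = −ħ² ∫ φ*·φ'' dx / ∫|φ|² dx.
Expand each integrand as polynomial × e^(−2γx²) and use ∫x^(2j)·e^(−2γx²) dx = (2j−1)!!/(4γ)^j · √(π/(2γ)), odd powers → 0; here √(π/(2γ)) = 0.77727. Differentiate with the product rule, d/dx e^(−γx²) = −2γx·e^(−γx²).
State is unnormalized: ∫|φ|² dx = 0.39545, and ∫φ*·(−ħ² φ'') dx = 0.59804, so ⟨p²⟩ = 0.59804 / 0.39545.
⟨p²⟩ = 1.5123.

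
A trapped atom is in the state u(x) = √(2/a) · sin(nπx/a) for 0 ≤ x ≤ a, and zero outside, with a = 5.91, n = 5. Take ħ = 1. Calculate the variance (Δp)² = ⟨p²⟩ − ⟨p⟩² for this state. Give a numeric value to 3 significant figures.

7.06

Compute ⟨p⟩ and ⟨p²⟩ separately; (Δp)² = ⟨p²⟩ − ⟨p⟩².
d/dx sin(nπx/a) = (nπ/a)·cos(nπx/a) and d²/dx² sin(nπx/a) = −(nπ/a)²·sin(nπx/a); on 0 ≤ x ≤ a, ∫sin²(nπx/a) dx = a/2 and ∫sin(nπx/a)·cos(nπx/a) dx = 0.
⟨p⟩ = 0.0000 and ⟨p²⟩ = 7.0642.
(Δp)² = 7.0642 − (0.0000)² = 7.0642.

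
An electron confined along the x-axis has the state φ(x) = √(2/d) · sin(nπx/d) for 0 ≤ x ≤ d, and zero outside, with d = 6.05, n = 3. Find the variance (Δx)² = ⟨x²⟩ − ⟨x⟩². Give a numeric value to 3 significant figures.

Compute ⟨x⟩ and ⟨x²⟩ separately, then (Δx)² = ⟨x²⟩ − ⟨x⟩².
With sin²θ = (1 − cos2θ)/2 on 0 ≤ x ≤ d: ∫sin²(nπx/d) dx = d/2, ∫x·sin²(nπx/d) dx = d²/4, ∫x²·sin²(nπx/d) dx = d³·(1/6 − 1/(4n²π²)); higher powers xᵏ the same way, integrating xᵏ·cos(2nπx/d) by parts.
⟨x⟩ = 3.0250 and ⟨x²⟩ = 11.995.
(Δx)² = 11.995 − (3.0250)² = 2.8442.

2.84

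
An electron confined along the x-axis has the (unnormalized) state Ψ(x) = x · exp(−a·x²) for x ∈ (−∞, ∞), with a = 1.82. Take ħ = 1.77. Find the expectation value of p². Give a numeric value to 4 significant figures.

p² Ψ = −ħ² d²Ψ/dx²; ⟨p²⟩ = −ħ² ∫ Ψ*·Ψ'' dx / ∫|Ψ|² dx.
Expand each integrand as polynomial × e^(−2ax²) and use ∫x^(2j)·e^(−2ax²) dx = (2j−1)!!/(4a)^j · √(π/(2a)), odd powers → 0; here √(π/(2a)) = 0.92902. Differentiate with the product rule, d/dx e^(−ax²) = −2ax·e^(−ax²).
State is unnormalized: ∫|Ψ|² dx = 0.12761, and ∫Ψ*·(−ħ² Ψ'') dx = 2.1829, so ⟨p²⟩ = 2.1829 / 0.12761.
⟨p²⟩ = 17.106.

17.11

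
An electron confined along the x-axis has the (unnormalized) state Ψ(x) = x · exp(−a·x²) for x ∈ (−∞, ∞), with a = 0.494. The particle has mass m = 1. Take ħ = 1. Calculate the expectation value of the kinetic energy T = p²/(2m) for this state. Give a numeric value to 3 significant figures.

T = −(ħ²/2m) d²/dx², so ⟨T⟩ = −(ħ²/2m) ∫ Ψ*·Ψ'' dx / ∫|Ψ|² dx; with m = 1.
Expand each integrand as polynomial × e^(−2ax²) and use ∫x^(2j)·e^(−2ax²) dx = (2j−1)!!/(4a)^j · √(π/(2a)), odd powers → 0; here √(π/(2a)) = 1.7832. Differentiate with the product rule, d/dx e^(−ax²) = −2ax·e^(−ax²).
State is unnormalized: ∫|Ψ|² dx = 0.90242, and ∫Ψ*·(−ħ²/2m · Ψ'') dx = 0.66869, so ⟨T⟩ = 0.66869 / 0.90242.
⟨T⟩ = 0.74100.

0.741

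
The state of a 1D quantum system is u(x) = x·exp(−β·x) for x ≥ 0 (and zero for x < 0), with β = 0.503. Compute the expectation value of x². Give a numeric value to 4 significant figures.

⟨x²⟩ = ∫ x²·|u|² dx / ∫|u|² dx (integrals over the domain).
Every integrand reduces to terms xʲ·e^(−2βx) on [0, ∞); use ∫₀^∞ xʲ·e^(−2βx) dx = j!/(2β)^(j+1).
State is unnormalized: ∫|u|² dx = 1.9644, and ∫u*·x²·u dx = 23.293, so ⟨x²⟩ = 23.293 / 1.9644.
⟨x²⟩ = 11.857.

11.86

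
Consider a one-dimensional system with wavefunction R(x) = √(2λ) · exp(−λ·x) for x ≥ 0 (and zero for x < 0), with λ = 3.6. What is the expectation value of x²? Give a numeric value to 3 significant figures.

⟨x²⟩ = ∫ x²·|R|² dx (integrals over the domain).
Every integrand reduces to terms xʲ·e^(−2λx) on [0, ∞); use ∫₀^∞ xʲ·e^(−2λx) dx = j!/(2λ)^(j+1).
⟨x²⟩ = 0.038580.

0.0386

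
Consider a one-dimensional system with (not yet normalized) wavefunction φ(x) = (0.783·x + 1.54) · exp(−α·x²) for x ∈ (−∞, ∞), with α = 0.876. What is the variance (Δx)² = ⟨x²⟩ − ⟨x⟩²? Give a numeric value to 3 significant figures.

0.252

Compute ⟨x⟩ and ⟨x²⟩ separately, then (Δx)² = ⟨x²⟩ − ⟨x⟩².
Expand each integrand as polynomial × e^(−2αx²) and use ∫x^(2j)·e^(−2αx²) dx = (2j−1)!!/(4α)^j · √(π/(2α)), odd powers → 0; here √(π/(2α)) = 1.3391.
Normalization: ∫|φ|² dx = 3.4101.
⟨x⟩ = 0.27027 and ⟨x²⟩ = 0.32460.
(Δx)² = 0.32460 − (0.27027)² = 0.25156.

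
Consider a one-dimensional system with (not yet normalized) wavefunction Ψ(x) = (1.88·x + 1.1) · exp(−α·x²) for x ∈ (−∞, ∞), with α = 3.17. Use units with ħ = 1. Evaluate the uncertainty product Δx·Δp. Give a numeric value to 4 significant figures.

Δx = √(⟨x²⟩−⟨x⟩²), Δp = √(⟨p²⟩−⟨p⟩²).
Expand each integrand as polynomial × e^(−2αx²) and use ∫x^(2j)·e^(−2αx²) dx = (2j−1)!!/(4α)^j · √(π/(2α)), odd powers → 0; here √(π/(2α)) = 0.70393. Differentiate with the product rule, d/dx e^(−αx²) = −2αx·e^(−αx²).
Normalization: ∫|Ψ|² dx = 1.0480.
⟨x⟩ = 0.21910, ⟨x²⟩ = 0.10840 ⇒ Δx = 0.24575.
⟨p⟩ = 0.0000, ⟨p²⟩ = 4.3570 ⇒ Δp = 2.0874.
Δx·Δp = 0.51296.

0.5130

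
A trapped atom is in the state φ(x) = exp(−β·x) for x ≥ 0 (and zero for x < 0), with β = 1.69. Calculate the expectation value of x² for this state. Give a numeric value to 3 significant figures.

0.175

⟨x²⟩ = ∫ x²·|φ|² dx / ∫|φ|² dx (integrals over the domain).
Every integrand reduces to terms xʲ·e^(−2βx) on [0, ∞); use ∫₀^∞ xʲ·e^(−2βx) dx = j!/(2β)^(j+1).
State is unnormalized: ∫|φ|² dx = 0.29586, and ∫φ*·x²·φ dx = 0.051794, so ⟨x²⟩ = 0.051794 / 0.29586.
⟨x²⟩ = 0.17506.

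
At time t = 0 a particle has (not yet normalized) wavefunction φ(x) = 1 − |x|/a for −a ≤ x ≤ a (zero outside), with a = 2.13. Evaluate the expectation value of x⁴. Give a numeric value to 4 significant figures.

0.5881

⟨x⁴⟩ = ∫ x⁴·|φ|² dx / ∫|φ|² dx (integrals over the domain).
φ is even, so ∫ over [−a, a] = 2∫₀ᵃ with φ = 1 − x/a there: ∫₀ᵃ (1 − x/a)² dx = a/3, ∫₀ᵃ x²(1 − x/a)² dx = a³/30, ∫₀ᵃ x⁴(1 − x/a)² dx = a⁵/105.
State is unnormalized: ∫|φ|² dx = 1.4200, and ∫φ*·x⁴·φ dx = 0.83510, so ⟨x⁴⟩ = 0.83510 / 1.4200.
⟨x⁴⟩ = 0.58810.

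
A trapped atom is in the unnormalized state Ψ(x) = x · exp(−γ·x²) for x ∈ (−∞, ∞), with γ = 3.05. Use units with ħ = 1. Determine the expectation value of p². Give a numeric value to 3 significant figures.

p² Ψ = −ħ² d²Ψ/dx²; ⟨p²⟩ = −ħ² ∫ Ψ*·Ψ'' dx / ∫|Ψ|² dx.
Expand each integrand as polynomial × e^(−2γx²) and use ∫x^(2j)·e^(−2γx²) dx = (2j−1)!!/(4γ)^j · √(π/(2γ)), odd powers → 0; here √(π/(2γ)) = 0.71765. Differentiate with the product rule, d/dx e^(−γx²) = −2γx·e^(−γx²).
State is unnormalized: ∫|Ψ|² dx = 0.058823, and ∫Ψ*·(−ħ² Ψ'') dx = 0.53823, so ⟨p²⟩ = 0.53823 / 0.058823.
⟨p²⟩ = 9.1500.

9.15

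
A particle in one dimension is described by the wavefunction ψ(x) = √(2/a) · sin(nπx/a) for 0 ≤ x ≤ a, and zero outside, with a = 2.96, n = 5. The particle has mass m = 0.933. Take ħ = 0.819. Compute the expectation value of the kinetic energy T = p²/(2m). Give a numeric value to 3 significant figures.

10.1

T = −(ħ²/2m) d²/dx², so ⟨T⟩ = −(ħ²/2m) ∫ ψ*·ψ'' dx; with m = 0.933.
d/dx sin(nπx/a) = (nπ/a)·cos(nπx/a) and d²/dx² sin(nπx/a) = −(nπ/a)²·sin(nπx/a); on 0 ≤ x ≤ a, ∫sin²(nπx/a) dx = a/2 and ∫sin(nπx/a)·cos(nπx/a) dx = 0.
⟨T⟩ = 10.123.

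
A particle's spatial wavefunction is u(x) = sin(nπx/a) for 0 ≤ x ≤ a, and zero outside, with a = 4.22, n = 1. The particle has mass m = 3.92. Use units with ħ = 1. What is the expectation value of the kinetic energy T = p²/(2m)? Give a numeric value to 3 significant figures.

0.0707

T = −(ħ²/2m) d²/dx², so ⟨T⟩ = −(ħ²/2m) ∫ u*·u'' dx / ∫|u|² dx; with m = 3.92.
d/dx sin(nπx/a) = (nπ/a)·cos(nπx/a) and d²/dx² sin(nπx/a) = −(nπ/a)²·sin(nπx/a); on 0 ≤ x ≤ a, ∫sin²(nπx/a) dx = a/2 and ∫sin(nπx/a)·cos(nπx/a) dx = 0.
State is unnormalized: ∫|u|² dx = 2.1100, and ∫u*·(−ħ²/2m · u'') dx = 0.14916, so ⟨T⟩ = 0.14916 / 2.1100.
⟨T⟩ = 0.070690.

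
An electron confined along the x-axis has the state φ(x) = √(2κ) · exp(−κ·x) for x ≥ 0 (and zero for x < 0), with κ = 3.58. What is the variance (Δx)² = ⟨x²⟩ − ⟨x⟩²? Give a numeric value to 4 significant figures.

Compute ⟨x⟩ and ⟨x²⟩ separately, then (Δx)² = ⟨x²⟩ − ⟨x⟩².
Every integrand reduces to terms xʲ·e^(−2κx) on [0, ∞); use ∫₀^∞ xʲ·e^(−2κx) dx = j!/(2κ)^(j+1).
⟨x⟩ = 0.13966 and ⟨x²⟩ = 0.039013.
(Δx)² = 0.039013 − (0.13966)² = 0.019506.

0.01951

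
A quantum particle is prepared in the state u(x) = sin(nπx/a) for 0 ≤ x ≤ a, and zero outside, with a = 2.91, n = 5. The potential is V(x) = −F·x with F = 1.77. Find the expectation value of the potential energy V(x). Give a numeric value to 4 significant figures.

-2.575

⟨V⟩ = ∫ V(x)·|u|² dx / ∫|u|² dx.
With sin²θ = (1 − cos2θ)/2 on 0 ≤ x ≤ a: ∫sin²(nπx/a) dx = a/2, ∫x·sin²(nπx/a) dx = a²/4, ∫x²·sin²(nπx/a) dx = a³·(1/6 − 1/(4n²π²)); higher powers xᵏ the same way, integrating xᵏ·cos(2nπx/a) by parts.
State is unnormalized: ∫|u|² dx = 1.4550, and ∫u*·V(x)·u dx = -3.7471, so ⟨V⟩ = -3.7471 / 1.4550.
⟨V⟩ = -2.5754.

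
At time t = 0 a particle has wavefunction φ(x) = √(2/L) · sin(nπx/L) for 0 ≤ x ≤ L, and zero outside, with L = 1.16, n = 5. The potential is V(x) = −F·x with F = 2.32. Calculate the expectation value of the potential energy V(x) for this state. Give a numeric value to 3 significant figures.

⟨V⟩ = ∫ V(x)·|φ|² dx.
With sin²θ = (1 − cos2θ)/2 on 0 ≤ x ≤ L: ∫sin²(nπx/L) dx = L/2, ∫x·sin²(nπx/L) dx = L²/4, ∫x²·sin²(nπx/L) dx = L³·(1/6 − 1/(4n²π²)); higher powers xᵏ the same way, integrating xᵏ·cos(2nπx/L) by parts.
⟨V⟩ = -1.3456.

-1.35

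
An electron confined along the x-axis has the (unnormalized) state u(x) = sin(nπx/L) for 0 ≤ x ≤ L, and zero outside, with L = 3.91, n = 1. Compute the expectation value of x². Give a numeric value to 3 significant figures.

⟨x²⟩ = ∫ x²·|u|² dx / ∫|u|² dx (integrals over the domain).
With sin²θ = (1 − cos2θ)/2 on 0 ≤ x ≤ L: ∫sin²(nπx/L) dx = L/2, ∫x·sin²(nπx/L) dx = L²/4, ∫x²·sin²(nπx/L) dx = L³·(1/6 − 1/(4n²π²)); higher powers xᵏ the same way, integrating xᵏ·cos(2nπx/L) by parts.
State is unnormalized: ∫|u|² dx = 1.9550, and ∫u*·x²·u dx = 8.4486, so ⟨x²⟩ = 8.4486 / 1.9550.
⟨x²⟩ = 4.3215.

4.32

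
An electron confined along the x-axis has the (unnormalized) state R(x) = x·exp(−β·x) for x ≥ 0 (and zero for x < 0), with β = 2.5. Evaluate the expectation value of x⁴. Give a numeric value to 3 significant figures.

⟨x⁴⟩ = ∫ x⁴·|R|² dx / ∫|R|² dx (integrals over the domain).
Every integrand reduces to terms xʲ·e^(−2βx) on [0, ∞); use ∫₀^∞ xʲ·e^(−2βx) dx = j!/(2β)^(j+1).
State is unnormalized: ∫|R|² dx = 0.016000, and ∫R*·x⁴·R dx = 0.0092160, so ⟨x⁴⟩ = 0.0092160 / 0.016000.
⟨x⁴⟩ = 0.57600.

0.576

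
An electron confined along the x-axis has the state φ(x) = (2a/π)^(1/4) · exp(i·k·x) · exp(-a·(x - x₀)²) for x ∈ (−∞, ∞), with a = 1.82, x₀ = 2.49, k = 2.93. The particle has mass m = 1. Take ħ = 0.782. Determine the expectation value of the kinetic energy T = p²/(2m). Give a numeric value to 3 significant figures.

T = −(ħ²/2m) d²/dx², so ⟨T⟩ = −(ħ²/2m) ∫ φ*·φ'' dx; with m = 1.
Gaussian moments (u = x − x₀): ∫u^(2j)·e^(−2au²) du = (2j−1)!!/(4a)^j · √(π/(2a)), odd powers integrate to 0; here √(π/(2a)) = 0.92902. Derivatives: φ′ = (ik − 2au)·φ, φ″ = ((ik − 2au)² − 2a)·φ; the odd-in-u pieces drop out.
⟨T⟩ = 3.1814.

3.18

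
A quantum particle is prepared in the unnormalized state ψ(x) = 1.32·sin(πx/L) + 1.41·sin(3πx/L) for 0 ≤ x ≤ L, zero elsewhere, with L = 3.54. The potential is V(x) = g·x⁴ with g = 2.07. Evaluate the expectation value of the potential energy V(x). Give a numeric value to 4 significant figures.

70.02

⟨V⟩ = ∫ V(x)·|ψ|² dx / ∫|ψ|² dx.
On 0 ≤ x ≤ L (j ≠ l): ∫sin²(jπx/L) dx = L/2, ∫sin(jπx/L)·sin(lπx/L) dx = 0; diagonal moments ∫x·sin²(jπx/L) dx = L²/4, ∫x²·sin²(jπx/L) dx = L³·(1/6 − 1/(4j²π²)); cross terms ∫x·sin(jπx/L)·sin(lπx/L) dx = 0 for j + l even and −4jlL²/(π²(j² − l²)²) for j + l odd, ∫x²·sin(jπx/L)·sin(lπx/L) dx = (−1)^(j+l)·4jlL³/(π²(j² − l²)²); higher powers the same way via product-to-sum and parts.
State is unnormalized: ∫|ψ|² dx = 6.6030, and ∫ψ*·V(x)·ψ dx = 462.33, so ⟨V⟩ = 462.33 / 6.6030.
⟨V⟩ = 70.018.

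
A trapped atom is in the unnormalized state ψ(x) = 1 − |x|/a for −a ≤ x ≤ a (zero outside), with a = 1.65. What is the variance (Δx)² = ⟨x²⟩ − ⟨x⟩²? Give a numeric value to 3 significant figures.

0.272

Compute ⟨x⟩ and ⟨x²⟩ separately, then (Δx)² = ⟨x²⟩ − ⟨x⟩².
ψ is even, so ∫ over [−a, a] = 2∫₀ᵃ with ψ = 1 − x/a there: ∫₀ᵃ (1 − x/a)² dx = a/3, ∫₀ᵃ x²(1 − x/a)² dx = a³/30, ∫₀ᵃ x⁴(1 − x/a)² dx = a⁵/105.
Normalization: ∫|ψ|² dx = 1.1000.
⟨x⟩ = 0.0000 and ⟨x²⟩ = 0.27225.
(Δx)² = 0.27225 − (0.0000)² = 0.27225.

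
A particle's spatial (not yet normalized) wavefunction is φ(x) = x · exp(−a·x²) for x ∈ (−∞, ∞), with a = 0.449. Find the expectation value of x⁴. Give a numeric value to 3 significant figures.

4.65

⟨x⁴⟩ = ∫ x⁴·|φ|² dx / ∫|φ|² dx (integrals over the domain).
Expand each integrand as polynomial × e^(−2ax²) and use ∫x^(2j)·e^(−2ax²) dx = (2j−1)!!/(4a)^j · √(π/(2a)), odd powers → 0; here √(π/(2a)) = 1.8704.
State is unnormalized: ∫|φ|² dx = 1.0414, and ∫φ*·x⁴·φ dx = 4.8429, so ⟨x⁴⟩ = 4.8429 / 1.0414.
⟨x⁴⟩ = 4.6503.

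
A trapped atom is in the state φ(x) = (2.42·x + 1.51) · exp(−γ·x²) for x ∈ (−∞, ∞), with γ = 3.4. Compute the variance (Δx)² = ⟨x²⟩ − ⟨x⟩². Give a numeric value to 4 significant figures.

0.05759

Compute ⟨x⟩ and ⟨x²⟩ separately, then (Δx)² = ⟨x²⟩ − ⟨x⟩².
Expand each integrand as polynomial × e^(−2γx²) and use ∫x^(2j)·e^(−2γx²) dx = (2j−1)!!/(4γ)^j · √(π/(2γ)), odd powers → 0; here √(π/(2γ)) = 0.67971.
Normalization: ∫|φ|² dx = 1.8425.
⟨x⟩ = 0.19824 and ⟨x²⟩ = 0.096891.
(Δx)² = 0.096891 − (0.19824)² = 0.057590.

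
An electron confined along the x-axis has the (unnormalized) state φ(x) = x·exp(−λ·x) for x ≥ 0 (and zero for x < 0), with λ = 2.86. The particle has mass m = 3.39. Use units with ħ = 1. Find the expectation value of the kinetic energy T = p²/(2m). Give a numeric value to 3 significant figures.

1.21

T = −(ħ²/2m) d²/dx², so ⟨T⟩ = −(ħ²/2m) ∫ φ*·φ'' dx / ∫|φ|² dx; with m = 3.39.
Differentiate x·exp(−λ·x) with the product rule; every integrand then reduces to terms xʲ·e^(−2λx) on [0, ∞), with ∫₀^∞ xʲ·e^(−2λx) dx = j!/(2λ)^(j+1).
State is unnormalized: ∫|φ|² dx = 0.010687, and ∫φ*·(−ħ²/2m · φ'') dx = 0.012893, so ⟨T⟩ = 0.012893 / 0.010687.
⟨T⟩ = 1.2064.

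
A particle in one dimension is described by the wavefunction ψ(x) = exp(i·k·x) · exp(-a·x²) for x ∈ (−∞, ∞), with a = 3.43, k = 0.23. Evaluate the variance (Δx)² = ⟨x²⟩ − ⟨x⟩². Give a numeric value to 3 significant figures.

0.0729

Compute ⟨x⟩ and ⟨x²⟩ separately, then (Δx)² = ⟨x²⟩ − ⟨x⟩².
Gaussian moments: ∫x^(2j)·e^(−2ax²) dx = (2j−1)!!/(4a)^j · √(π/(2a)), odd powers integrate to 0; here √(π/(2a)) = 0.67673.
Normalization: ∫|ψ|² dx = 0.67673.
⟨x⟩ = 0.0000 and ⟨x²⟩ = 0.072886.
(Δx)² = 0.072886 − (0.0000)² = 0.072886.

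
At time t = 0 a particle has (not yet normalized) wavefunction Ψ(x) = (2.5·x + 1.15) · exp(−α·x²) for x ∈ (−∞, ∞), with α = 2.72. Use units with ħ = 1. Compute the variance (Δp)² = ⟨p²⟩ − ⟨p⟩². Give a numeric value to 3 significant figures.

Compute ⟨p⟩ and ⟨p²⟩ separately; (Δp)² = ⟨p²⟩ − ⟨p⟩².
Expand each integrand as polynomial × e^(−2αx²) and use ∫x^(2j)·e^(−2αx²) dx = (2j−1)!!/(4α)^j · √(π/(2α)), odd powers → 0; here √(π/(2α)) = 0.75993. Differentiate with the product rule, d/dx e^(−αx²) = −2αx·e^(−αx²).
Normalization: ∫|Ψ|² dx = 1.4416.
⟨p⟩ = 0.0000 and ⟨p²⟩ = 4.3674.
(Δp)² = 4.3674 − (0.0000)² = 4.3674.

4.37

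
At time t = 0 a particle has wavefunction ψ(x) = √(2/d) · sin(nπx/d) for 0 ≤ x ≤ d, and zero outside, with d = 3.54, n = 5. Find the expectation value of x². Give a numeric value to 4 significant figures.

4.152

⟨x²⟩ = ∫ x²·|ψ|² dx (integrals over the domain).
With sin²θ = (1 − cos2θ)/2 on 0 ≤ x ≤ d: ∫sin²(nπx/d) dx = d/2, ∫x·sin²(nπx/d) dx = d²/4, ∫x²·sin²(nπx/d) dx = d³·(1/6 − 1/(4n²π²)); higher powers xᵏ the same way, integrating xᵏ·cos(2nπx/d) by parts.
⟨x²⟩ = 4.1518.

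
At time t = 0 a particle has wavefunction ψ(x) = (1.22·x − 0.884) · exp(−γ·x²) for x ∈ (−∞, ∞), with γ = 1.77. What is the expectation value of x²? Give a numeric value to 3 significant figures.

⟨x²⟩ = ∫ x²·|ψ|² dx / ∫|ψ|² dx (integrals over the domain).
Expand each integrand as polynomial × e^(−2γx²) and use ∫x^(2j)·e^(−2γx²) dx = (2j−1)!!/(4γ)^j · √(π/(2γ)), odd powers → 0; here √(π/(2γ)) = 0.94205.
State is unnormalized: ∫|ψ|² dx = 0.93421, and ∫ψ*·x²·ψ dx = 0.18790, so ⟨x²⟩ = 0.18790 / 0.93421.
⟨x²⟩ = 0.20113.

0.201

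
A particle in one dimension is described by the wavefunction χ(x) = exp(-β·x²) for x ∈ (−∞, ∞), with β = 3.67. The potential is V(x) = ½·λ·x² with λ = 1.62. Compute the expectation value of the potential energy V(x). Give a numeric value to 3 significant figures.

⟨V⟩ = ∫ V(x)·|χ|² dx / ∫|χ|² dx.
Gaussian moments: ∫x^(2j)·e^(−2βx²) dx = (2j−1)!!/(4β)^j · √(π/(2β)), odd powers integrate to 0; here √(π/(2β)) = 0.65422.
State is unnormalized: ∫|χ|² dx = 0.65422, and ∫χ*·V(x)·χ dx = 0.036098, so ⟨V⟩ = 0.036098 / 0.65422.
⟨V⟩ = 0.055177.

0.0552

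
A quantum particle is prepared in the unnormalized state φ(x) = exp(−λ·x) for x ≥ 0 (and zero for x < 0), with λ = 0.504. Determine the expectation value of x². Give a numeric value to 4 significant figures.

1.968

⟨x²⟩ = ∫ x²·|φ|² dx / ∫|φ|² dx (integrals over the domain).
Every integrand reduces to terms xʲ·e^(−2λx) on [0, ∞); use ∫₀^∞ xʲ·e^(−2λx) dx = j!/(2λ)^(j+1).
State is unnormalized: ∫|φ|² dx = 0.99206, and ∫φ*·x²·φ dx = 1.9528, so ⟨x²⟩ = 1.9528 / 0.99206.
⟨x²⟩ = 1.9684.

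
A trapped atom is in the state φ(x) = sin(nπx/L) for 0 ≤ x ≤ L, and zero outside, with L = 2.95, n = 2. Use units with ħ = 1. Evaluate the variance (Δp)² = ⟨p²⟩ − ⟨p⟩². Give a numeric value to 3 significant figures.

Compute ⟨p⟩ and ⟨p²⟩ separately; (Δp)² = ⟨p²⟩ − ⟨p⟩².
d/dx sin(nπx/L) = (nπ/L)·cos(nπx/L) and d²/dx² sin(nπx/L) = −(nπ/L)²·sin(nπx/L); on 0 ≤ x ≤ L, ∫sin²(nπx/L) dx = L/2 and ∫sin(nπx/L)·cos(nπx/L) dx = 0.
Normalization: ∫|φ|² dx = 1.4750.
⟨p⟩ = 0.0000 and ⟨p²⟩ = 4.5364.
(Δp)² = 4.5364 − (0.0000)² = 4.5364.

4.54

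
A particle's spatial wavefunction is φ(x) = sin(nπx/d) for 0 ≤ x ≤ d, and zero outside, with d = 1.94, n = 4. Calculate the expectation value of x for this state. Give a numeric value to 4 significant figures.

0.9700

⟨x⟩ = ∫ x·|φ|² dx / ∫|φ|² dx (integrals over the domain).
With sin²θ = (1 − cos2θ)/2 on 0 ≤ x ≤ d: ∫sin²(nπx/d) dx = d/2, ∫x·sin²(nπx/d) dx = d²/4, ∫x²·sin²(nπx/d) dx = d³·(1/6 − 1/(4n²π²)); higher powers xᵏ the same way, integrating xᵏ·cos(2nπx/d) by parts.
State is unnormalized: ∫|φ|² dx = 0.97000, and ∫φ*·x·φ dx = 0.94090, so ⟨x⟩ = 0.94090 / 0.97000.
⟨x⟩ = 0.97000.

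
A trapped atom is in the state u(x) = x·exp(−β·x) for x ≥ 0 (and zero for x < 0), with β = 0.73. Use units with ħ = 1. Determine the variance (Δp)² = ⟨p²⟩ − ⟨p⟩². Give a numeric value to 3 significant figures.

Compute ⟨p⟩ and ⟨p²⟩ separately; (Δp)² = ⟨p²⟩ − ⟨p⟩².
Differentiate x·exp(−β·x) with the product rule; every integrand then reduces to terms xʲ·e^(−2βx) on [0, ∞), with ∫₀^∞ xʲ·e^(−2βx) dx = j!/(2β)^(j+1).
Normalization: ∫|u|² dx = 0.64265.
⟨p⟩ = 0.0000 and ⟨p²⟩ = 0.53290.
(Δp)² = 0.53290 − (0.0000)² = 0.53290.

0.533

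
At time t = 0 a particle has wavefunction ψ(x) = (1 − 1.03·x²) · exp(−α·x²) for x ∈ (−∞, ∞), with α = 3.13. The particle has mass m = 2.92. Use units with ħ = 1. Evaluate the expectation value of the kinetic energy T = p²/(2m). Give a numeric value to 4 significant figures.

0.7590

T = −(ħ²/2m) d²/dx², so ⟨T⟩ = −(ħ²/2m) ∫ ψ*·ψ'' dx / ∫|ψ|² dx; with m = 2.92.
Expand each integrand as polynomial × e^(−2αx²) and use ∫x^(2j)·e^(−2αx²) dx = (2j−1)!!/(4α)^j · √(π/(2α)), odd powers → 0; here √(π/(2α)) = 0.70842. Differentiate with the product rule, d/dx e^(−αx²) = −2αx·e^(−αx²).
State is unnormalized: ∫|ψ|² dx = 0.60624, and ∫ψ*·(−ħ²/2m · ψ'') dx = 0.46014, so ⟨T⟩ = 0.46014 / 0.60624.
⟨T⟩ = 0.75901.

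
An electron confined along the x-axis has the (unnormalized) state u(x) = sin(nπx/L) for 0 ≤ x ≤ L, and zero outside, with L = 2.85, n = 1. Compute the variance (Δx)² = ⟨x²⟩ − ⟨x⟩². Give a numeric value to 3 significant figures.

Compute ⟨x⟩ and ⟨x²⟩ separately, then (Δx)² = ⟨x²⟩ − ⟨x⟩².
With sin²θ = (1 − cos2θ)/2 on 0 ≤ x ≤ L: ∫sin²(nπx/L) dx = L/2, ∫x·sin²(nπx/L) dx = L²/4, ∫x²·sin²(nπx/L) dx = L³·(1/6 − 1/(4n²π²)); higher powers xᵏ the same way, integrating xᵏ·cos(2nπx/L) by parts.
Normalization: ∫|u|² dx = 1.4250.
⟨x⟩ = 1.4250 and ⟨x²⟩ = 2.2960.
(Δx)² = 2.2960 − (1.4250)² = 0.26538.

0.265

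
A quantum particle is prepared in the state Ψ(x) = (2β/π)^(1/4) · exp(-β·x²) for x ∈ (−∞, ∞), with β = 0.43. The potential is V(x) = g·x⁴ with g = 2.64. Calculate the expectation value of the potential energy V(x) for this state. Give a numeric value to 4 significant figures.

⟨V⟩ = ∫ V(x)·|Ψ|² dx.
Gaussian moments: ∫x^(2j)·e^(−2βx²) dx = (2j−1)!!/(4β)^j · √(π/(2β)), odd powers integrate to 0; here √(π/(2β)) = 1.9113.
⟨V⟩ = 2.6771.

2.677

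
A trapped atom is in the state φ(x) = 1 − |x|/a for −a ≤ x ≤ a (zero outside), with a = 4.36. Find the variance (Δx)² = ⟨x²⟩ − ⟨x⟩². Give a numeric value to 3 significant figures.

1.90

Compute ⟨x⟩ and ⟨x²⟩ separately, then (Δx)² = ⟨x²⟩ − ⟨x⟩².
φ is even, so ∫ over [−a, a] = 2∫₀ᵃ with φ = 1 − x/a there: ∫₀ᵃ (1 − x/a)² dx = a/3, ∫₀ᵃ x²(1 − x/a)² dx = a³/30, ∫₀ᵃ x⁴(1 − x/a)² dx = a⁵/105.
Normalization: ∫|φ|² dx = 2.9067.
⟨x⟩ = 0.0000 and ⟨x²⟩ = 1.9010.
(Δx)² = 1.9010 − (0.0000)² = 1.9010.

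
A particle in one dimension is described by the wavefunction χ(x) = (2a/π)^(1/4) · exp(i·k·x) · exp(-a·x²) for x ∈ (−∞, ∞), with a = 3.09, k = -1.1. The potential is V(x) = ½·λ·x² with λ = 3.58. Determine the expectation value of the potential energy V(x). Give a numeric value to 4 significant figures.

⟨V⟩ = ∫ V(x)·|χ|² dx.
Gaussian moments: ∫x^(2j)·e^(−2ax²) dx = (2j−1)!!/(4a)^j · √(π/(2a)), odd powers integrate to 0; here √(π/(2a)) = 0.71299.
⟨V⟩ = 0.14482.

0.1448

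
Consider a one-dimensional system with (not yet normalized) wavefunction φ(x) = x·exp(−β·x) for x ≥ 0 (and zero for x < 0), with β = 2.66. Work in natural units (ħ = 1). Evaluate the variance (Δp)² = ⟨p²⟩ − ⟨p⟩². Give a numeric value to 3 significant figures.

Compute ⟨p⟩ and ⟨p²⟩ separately; (Δp)² = ⟨p²⟩ − ⟨p⟩².
Differentiate x·exp(−β·x) with the product rule; every integrand then reduces to terms xʲ·e^(−2βx) on [0, ∞), with ∫₀^∞ xʲ·e^(−2βx) dx = j!/(2β)^(j+1).
Normalization: ∫|φ|² dx = 0.013283.
⟨p⟩ = 0.0000 and ⟨p²⟩ = 7.0756.
(Δp)² = 7.0756 − (0.0000)² = 7.0756.

7.08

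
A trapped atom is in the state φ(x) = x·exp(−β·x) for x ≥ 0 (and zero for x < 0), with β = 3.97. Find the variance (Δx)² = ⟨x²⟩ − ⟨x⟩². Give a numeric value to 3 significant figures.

0.0476

Compute ⟨x⟩ and ⟨x²⟩ separately, then (Δx)² = ⟨x²⟩ − ⟨x⟩².
Every integrand reduces to terms xʲ·e^(−2βx) on [0, ∞); use ∫₀^∞ xʲ·e^(−2βx) dx = j!/(2β)^(j+1).
Normalization: ∫|φ|² dx = 0.0039955.
⟨x⟩ = 0.37783 and ⟨x²⟩ = 0.19034.
(Δx)² = 0.19034 − (0.37783)² = 0.047586.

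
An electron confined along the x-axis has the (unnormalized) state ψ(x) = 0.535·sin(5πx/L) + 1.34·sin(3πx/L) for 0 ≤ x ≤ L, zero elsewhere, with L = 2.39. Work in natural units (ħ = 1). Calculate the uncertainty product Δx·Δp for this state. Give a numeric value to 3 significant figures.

Δx = √(⟨x²⟩−⟨x⟩²), Δp = √(⟨p²⟩−⟨p⟩²).
On 0 ≤ x ≤ L (j ≠ l): ∫sin²(jπx/L) dx = L/2, ∫sin(jπx/L)·sin(lπx/L) dx = 0; diagonal moments ∫x·sin²(jπx/L) dx = L²/4, ∫x²·sin²(jπx/L) dx = L³·(1/6 − 1/(4j²π²)); cross terms ∫x·sin(jπx/L)·sin(lπx/L) dx = 0 for j + l even and −4jlL²/(π²(j² − l²)²) for j + l odd, ∫x²·sin(jπx/L)·sin(lπx/L) dx = (−1)^(j+l)·4jlL³/(π²(j² − l²)²); higher powers the same way via product-to-sum and parts. d²/dx² sin(jπx/L) = −(jπ/L)²·sin(jπx/L); on 0 ≤ x ≤ L, ∫sin²(jπx/L) dx = L/2 and ∫sin(jπx/L)·sin(lπx/L) dx = 0 for j ≠ l, so only diagonal terms survive in ∫|ψ|² and ∫ψ·ψ″; ∫ψ·ψ′ dx = [ψ²/2] between the walls = 0.
Normalization: ∫|ψ|² dx = 2.4878.
⟨x⟩ = 1.1950, ⟨x²⟩ = 2.0616 ⇒ Δx = 0.79595.
⟨p⟩ = 0.0000, ⟨p²⟩ = 19.351 ⇒ Δp = 4.3990.
Δx·Δp = 3.5014.

3.50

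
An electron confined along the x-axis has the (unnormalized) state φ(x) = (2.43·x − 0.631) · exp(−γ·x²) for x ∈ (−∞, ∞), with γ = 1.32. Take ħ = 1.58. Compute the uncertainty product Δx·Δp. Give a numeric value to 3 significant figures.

1.62

Δx = √(⟨x²⟩−⟨x⟩²), Δp = √(⟨p²⟩−⟨p⟩²).
Expand each integrand as polynomial × e^(−2γx²) and use ∫x^(2j)·e^(−2γx²) dx = (2j−1)!!/(4γ)^j · √(π/(2γ)), odd powers → 0; here √(π/(2γ)) = 1.0909. Differentiate with the product rule, d/dx e^(−γx²) = −2γx·e^(−γx²).
Normalization: ∫|φ|² dx = 1.6543.
⟨x⟩ = -0.38299, ⟨x²⟩ = 0.46873 ⇒ Δx = 0.56750.
⟨p⟩ = 0.0000, ⟨p²⟩ = 8.1554 ⇒ Δp = 2.8558.
Δx·Δp = 1.6206.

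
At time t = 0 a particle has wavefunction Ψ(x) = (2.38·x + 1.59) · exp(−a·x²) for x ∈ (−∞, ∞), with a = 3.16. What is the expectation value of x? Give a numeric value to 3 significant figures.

0.201

⟨x⟩ = ∫ x·|Ψ|² dx / ∫|Ψ|² dx (integrals over the domain).
Expand each integrand as polynomial × e^(−2ax²) and use ∫x^(2j)·e^(−2ax²) dx = (2j−1)!!/(4a)^j · √(π/(2a)), odd powers → 0; here √(π/(2a)) = 0.70504.
State is unnormalized: ∫|Ψ|² dx = 2.0984, and ∫Ψ*·x·Ψ dx = 0.42216, so ⟨x⟩ = 0.42216 / 2.0984.
⟨x⟩ = 0.20118.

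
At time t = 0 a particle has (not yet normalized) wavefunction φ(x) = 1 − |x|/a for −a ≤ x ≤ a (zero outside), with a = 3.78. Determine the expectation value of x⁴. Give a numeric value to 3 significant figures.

⟨x⁴⟩ = ∫ x⁴·|φ|² dx / ∫|φ|² dx (integrals over the domain).
φ is even, so ∫ over [−a, a] = 2∫₀ᵃ with φ = 1 − x/a there: ∫₀ᵃ (1 − x/a)² dx = a/3, ∫₀ᵃ x²(1 − x/a)² dx = a³/30, ∫₀ᵃ x⁴(1 − x/a)² dx = a⁵/105.
State is unnormalized: ∫|φ|² dx = 2.5200, and ∫φ*·x⁴·φ dx = 14.699, so ⟨x⁴⟩ = 14.699 / 2.5200.
⟨x⁴⟩ = 5.8331.

5.83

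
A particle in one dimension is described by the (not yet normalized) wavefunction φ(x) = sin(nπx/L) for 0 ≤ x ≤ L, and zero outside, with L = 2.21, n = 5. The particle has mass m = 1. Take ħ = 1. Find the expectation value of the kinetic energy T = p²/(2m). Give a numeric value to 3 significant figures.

25.3

T = −(ħ²/2m) d²/dx², so ⟨T⟩ = −(ħ²/2m) ∫ φ*·φ'' dx / ∫|φ|² dx; with m = 1.
d/dx sin(nπx/L) = (nπ/L)·cos(nπx/L) and d²/dx² sin(nπx/L) = −(nπ/L)²·sin(nπx/L); on 0 ≤ x ≤ L, ∫sin²(nπx/L) dx = L/2 and ∫sin(nπx/L)·cos(nπx/L) dx = 0.
State is unnormalized: ∫|φ|² dx = 1.1050, and ∫φ*·(−ħ²/2m · φ'') dx = 27.912, so ⟨T⟩ = 27.912 / 1.1050.
⟨T⟩ = 25.260.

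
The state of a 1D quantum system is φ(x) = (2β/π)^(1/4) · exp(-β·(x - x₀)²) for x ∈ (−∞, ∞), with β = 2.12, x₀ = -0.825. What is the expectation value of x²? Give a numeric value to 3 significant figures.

⟨x²⟩ = ∫ x²·|φ|² dx (integrals over the domain).
Gaussian moments (u = x − x₀): ∫u^(2j)·e^(−2βu²) du = (2j−1)!!/(4β)^j · √(π/(2β)), odd powers integrate to 0; here √(π/(2β)) = 0.86078.
⟨x²⟩ = 0.79855.

0.799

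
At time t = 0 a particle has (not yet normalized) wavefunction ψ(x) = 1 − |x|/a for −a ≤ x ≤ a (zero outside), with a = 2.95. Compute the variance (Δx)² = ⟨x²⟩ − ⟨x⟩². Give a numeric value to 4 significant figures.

Compute ⟨x⟩ and ⟨x²⟩ separately, then (Δx)² = ⟨x²⟩ − ⟨x⟩².
ψ is even, so ∫ over [−a, a] = 2∫₀ᵃ with ψ = 1 − x/a there: ∫₀ᵃ (1 − x/a)² dx = a/3, ∫₀ᵃ x²(1 − x/a)² dx = a³/30, ∫₀ᵃ x⁴(1 − x/a)² dx = a⁵/105.
Normalization: ∫|ψ|² dx = 1.9667.
⟨x⟩ = 0.0000 and ⟨x²⟩ = 0.87025.
(Δx)² = 0.87025 − (0.0000)² = 0.87025.

0.8703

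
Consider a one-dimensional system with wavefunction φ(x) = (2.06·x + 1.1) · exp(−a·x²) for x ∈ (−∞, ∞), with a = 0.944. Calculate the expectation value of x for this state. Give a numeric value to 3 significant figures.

⟨x⟩ = ∫ x·|φ|² dx / ∫|φ|² dx (integrals over the domain).
Expand each integrand as polynomial × e^(−2ax²) and use ∫x^(2j)·e^(−2ax²) dx = (2j−1)!!/(4a)^j · √(π/(2a)), odd powers → 0; here √(π/(2a)) = 1.2900.
State is unnormalized: ∫|φ|² dx = 3.0105, and ∫φ*·x·φ dx = 1.5482, so ⟨x⟩ = 1.5482 / 3.0105.
⟨x⟩ = 0.51427.

0.514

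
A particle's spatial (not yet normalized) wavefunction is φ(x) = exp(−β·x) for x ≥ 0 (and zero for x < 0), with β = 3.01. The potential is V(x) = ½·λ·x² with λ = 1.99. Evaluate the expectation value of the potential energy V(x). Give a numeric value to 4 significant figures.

0.05491

⟨V⟩ = ∫ V(x)·|φ|² dx / ∫|φ|² dx.
Every integrand reduces to terms xʲ·e^(−2βx) on [0, ∞); use ∫₀^∞ xʲ·e^(−2βx) dx = j!/(2β)^(j+1).
State is unnormalized: ∫|φ|² dx = 0.16611, and ∫φ*·V(x)·φ dx = 0.0091214, so ⟨V⟩ = 0.0091214 / 0.16611.
⟨V⟩ = 0.054911.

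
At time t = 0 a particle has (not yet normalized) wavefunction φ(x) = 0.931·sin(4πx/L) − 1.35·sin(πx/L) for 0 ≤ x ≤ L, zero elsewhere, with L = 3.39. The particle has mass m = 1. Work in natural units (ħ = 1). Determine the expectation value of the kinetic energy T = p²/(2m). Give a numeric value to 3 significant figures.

2.51

T = −(ħ²/2m) d²/dx², so ⟨T⟩ = −(ħ²/2m) ∫ φ*·φ'' dx / ∫|φ|² dx; with m = 1.
d²/dx² sin(jπx/L) = −(jπ/L)²·sin(jπx/L); on 0 ≤ x ≤ L, ∫sin²(jπx/L) dx = L/2 and ∫sin(jπx/L)·sin(lπx/L) dx = 0 for j ≠ l, so only diagonal terms survive in ∫|φ|² and ∫φ·φ″; ∫φ·φ′ dx = [φ²/2] between the walls = 0.
State is unnormalized: ∫|φ|² dx = 4.5583, and ∫φ*·(−ħ²/2m · φ'') dx = 11.420, so ⟨T⟩ = 11.420 / 4.5583.
⟨T⟩ = 2.5054.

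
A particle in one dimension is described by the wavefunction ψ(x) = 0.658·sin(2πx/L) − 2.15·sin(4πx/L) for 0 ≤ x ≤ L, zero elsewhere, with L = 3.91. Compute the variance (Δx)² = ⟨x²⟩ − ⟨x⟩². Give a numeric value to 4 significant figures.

Compute ⟨x⟩ and ⟨x²⟩ separately, then (Δx)² = ⟨x²⟩ − ⟨x⟩².
On 0 ≤ x ≤ L (j ≠ l): ∫sin²(jπx/L) dx = L/2, ∫sin(jπx/L)·sin(lπx/L) dx = 0; diagonal moments ∫x·sin²(jπx/L) dx = L²/4, ∫x²·sin²(jπx/L) dx = L³·(1/6 − 1/(4j²π²)); cross terms ∫x·sin(jπx/L)·sin(lπx/L) dx = 0 for j + l even and −4jlL²/(π²(j² − l²)²) for j + l odd, ∫x²·sin(jπx/L)·sin(lπx/L) dx = (−1)^(j+l)·4jlL³/(π²(j² − l²)²); higher powers the same way via product-to-sum and parts.
Normalization: ∫|ψ|² dx = 9.8834.
⟨x⟩ = 1.9550 and ⟨x²⟩ = 4.6499.
(Δx)² = 4.6499 − (1.9550)² = 0.82786.

0.8279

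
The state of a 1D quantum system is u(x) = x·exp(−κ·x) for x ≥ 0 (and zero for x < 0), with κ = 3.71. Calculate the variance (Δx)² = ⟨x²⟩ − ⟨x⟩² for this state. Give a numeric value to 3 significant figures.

Compute ⟨x⟩ and ⟨x²⟩ separately, then (Δx)² = ⟨x²⟩ − ⟨x⟩².
Every integrand reduces to terms xʲ·e^(−2κx) on [0, ∞); use ∫₀^∞ xʲ·e^(−2κx) dx = j!/(2κ)^(j+1).
Normalization: ∫|u|² dx = 0.0048957.
⟨x⟩ = 0.40431 and ⟨x²⟩ = 0.21796.
(Δx)² = 0.21796 − (0.40431)² = 0.054490.

0.0545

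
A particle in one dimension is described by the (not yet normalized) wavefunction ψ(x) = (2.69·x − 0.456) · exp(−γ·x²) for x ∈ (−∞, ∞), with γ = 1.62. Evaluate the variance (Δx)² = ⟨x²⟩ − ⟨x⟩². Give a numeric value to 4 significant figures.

0.3328

Compute ⟨x⟩ and ⟨x²⟩ separately, then (Δx)² = ⟨x²⟩ − ⟨x⟩².
Expand each integrand as polynomial × e^(−2γx²) and use ∫x^(2j)·e^(−2γx²) dx = (2j−1)!!/(4γ)^j · √(π/(2γ)), odd powers → 0; here √(π/(2γ)) = 0.98470.
Normalization: ∫|ψ|² dx = 1.3043.
⟨x⟩ = -0.28581 and ⟨x²⟩ = 0.41451.
(Δx)² = 0.41451 − (-0.28581)² = 0.33282.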